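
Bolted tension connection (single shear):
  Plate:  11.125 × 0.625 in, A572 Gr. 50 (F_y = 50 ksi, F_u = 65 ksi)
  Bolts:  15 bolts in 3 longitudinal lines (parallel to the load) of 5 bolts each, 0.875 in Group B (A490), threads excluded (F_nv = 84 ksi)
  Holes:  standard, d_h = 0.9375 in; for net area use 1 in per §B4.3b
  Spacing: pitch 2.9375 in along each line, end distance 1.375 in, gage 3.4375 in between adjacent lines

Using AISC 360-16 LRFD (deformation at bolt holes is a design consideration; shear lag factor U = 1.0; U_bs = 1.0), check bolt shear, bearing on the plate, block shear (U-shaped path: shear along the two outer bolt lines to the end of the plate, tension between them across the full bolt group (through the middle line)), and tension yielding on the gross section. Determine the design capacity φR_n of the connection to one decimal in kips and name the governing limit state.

Bolt shear: A_b = π(0.875)²/4 = 0.60132 in². φR_n = 0.75 × 84 × 0.60132 × 15 × 1 = 568.2 kips.
Bearing (0.625 in plate, F_u = 65 ksi): end bolts L_c = 1.375 − 0.9375/2 = 0.90625, R_n = min(1.2×0.90625×0.625×65, 2.4×0.875×0.625×65) = 44.18 kips/bolt; interior L_c = 2.9375 − 0.9375 = 2, R_n = 85.313 kips/bolt. φR_n = 0.75 × (3×44.18 + 12×85.313) = 867.2 kips.
Block shear: shear path 2×[1.375+4×2.9375] = 2×13.125 in, A_gv = 16.406, A_nv = 2×(13.125 − 4.5×1)×0.625 = 10.781 in²; tension across gage: (6.875 − 2×1)×0.625 = 3.0469 in². R_n = min(0.6×65×10.781, 0.6×50×16.406) + 1.0×65×3.0469 = min(420.46, 492.18) + 198.05 = 618.51 kips. φR_n = 0.75 × 618.51 = 463.9 kips.
Tension yield (gross): A_g = 11.125×0.625 = 6.9531 in². φR_n = 0.90 × 50 × 6.9531 = 312.9 kips.
Governing: min(568.2, 867.2, 463.9, 312.9) = 312.9 kips → gross-section yield.

312.9 kips (gross-section yield governs)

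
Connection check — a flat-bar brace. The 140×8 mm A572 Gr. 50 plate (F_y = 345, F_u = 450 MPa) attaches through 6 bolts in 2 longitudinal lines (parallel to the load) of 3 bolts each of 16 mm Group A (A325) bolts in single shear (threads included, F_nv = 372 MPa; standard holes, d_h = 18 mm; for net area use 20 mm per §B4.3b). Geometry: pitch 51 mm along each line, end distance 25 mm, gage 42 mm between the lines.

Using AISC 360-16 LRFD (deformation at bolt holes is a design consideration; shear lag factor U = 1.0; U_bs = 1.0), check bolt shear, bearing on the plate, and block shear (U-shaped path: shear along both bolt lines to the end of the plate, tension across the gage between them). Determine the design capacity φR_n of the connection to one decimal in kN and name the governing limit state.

Bolt shear: A_b = π(16)²/4 = 201.06 mm². φR_n = 0.75 × 372 × 201.06 × 6 × 1 = 336.6 kN.
Bearing (8 mm plate, F_u = 450 MPa): end bolts L_c = 25 − 18/2 = 16, R_n = min(1.2×16×8×450, 2.4×16×8×450) = 69.12 kN/bolt; interior L_c = 51 − 18 = 33, R_n = 138.24 kN/bolt. φR_n = 0.75 × (2×69.12 + 4×138.24) = 518.4 kN.
Block shear: shear path 2×[25+2×51] = 2×127 mm, A_gv = 2032, A_nv = 2×(127 − 2.5×20)×8 = 1232 mm²; tension across gage: (42 − 1×20)×8 = 176 mm². R_n = min(0.6×450×1232, 0.6×345×2032) + 1.0×450×176 = min(332.64, 420.62) + 79.2 = 411.84 kN. φR_n = 0.75 × 411.84 = 308.9 kN.
Governing: min(336.6, 518.4, 308.9) = 308.9 kN → block shear.

308.9 kN (block shear governs)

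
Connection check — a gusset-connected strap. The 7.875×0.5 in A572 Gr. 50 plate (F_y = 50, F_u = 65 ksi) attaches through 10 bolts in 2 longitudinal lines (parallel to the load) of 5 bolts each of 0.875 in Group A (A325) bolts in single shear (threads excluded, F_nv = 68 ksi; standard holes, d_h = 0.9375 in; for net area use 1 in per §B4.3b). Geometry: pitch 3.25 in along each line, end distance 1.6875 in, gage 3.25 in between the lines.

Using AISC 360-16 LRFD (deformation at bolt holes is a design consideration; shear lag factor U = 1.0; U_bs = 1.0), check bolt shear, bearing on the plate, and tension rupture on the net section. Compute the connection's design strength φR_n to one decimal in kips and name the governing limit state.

Bolt shear: A_b = π(0.875)²/4 = 0.60132 in². φR_n = 0.75 × 68 × 0.60132 × 10 × 1 = 306.7 kips.
Bearing (0.5 in plate, F_u = 65 ksi): end bolts L_c = 1.6875 − 0.9375/2 = 1.21875, R_n = min(1.2×1.21875×0.5×65, 2.4×0.875×0.5×65) = 47.531 kips/bolt; interior L_c = 3.25 − 0.9375 = 2.3125, R_n = 68.25 kips/bolt. φR_n = 0.75 × (2×47.531 + 8×68.25) = 480.8 kips.
Tension rupture (net): A_n = (7.875 − 2×1)×0.5 = 2.9375 in² (U = 1.0, A_e = A_n). φR_n = 0.75 × 65 × 2.9375 = 143.2 kips.
Governing: min(306.7, 480.8, 143.2) = 143.2 kips → net-section rupture.

143.2 kips (net-section rupture governs)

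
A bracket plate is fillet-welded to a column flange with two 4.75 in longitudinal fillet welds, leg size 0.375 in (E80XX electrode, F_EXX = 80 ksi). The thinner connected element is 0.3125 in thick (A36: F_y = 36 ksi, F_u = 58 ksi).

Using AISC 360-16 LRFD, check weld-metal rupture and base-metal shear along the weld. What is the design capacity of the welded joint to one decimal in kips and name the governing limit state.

64.1 kips (base-metal shear governs)

Weld metal: throat = 0.707×0.375 = 0.26513 in, L = 2×4.75 = 9.5 in. φR_n = 0.75 × 0.6 × 80 × 0.26513 × 9.5 = 90.7 kips.
Base metal shear (0.3125 in plate): yield φR_n = 1.0×0.6×36×0.3125×9.5 = 64.1 kips; rupture φR_n = 0.75×0.6×58×0.3125×9.5 = 77.5 kips; take 64.1 kips (yield).
Governing: min(90.7, 64.1) = 64.1 kips → base-metal shear.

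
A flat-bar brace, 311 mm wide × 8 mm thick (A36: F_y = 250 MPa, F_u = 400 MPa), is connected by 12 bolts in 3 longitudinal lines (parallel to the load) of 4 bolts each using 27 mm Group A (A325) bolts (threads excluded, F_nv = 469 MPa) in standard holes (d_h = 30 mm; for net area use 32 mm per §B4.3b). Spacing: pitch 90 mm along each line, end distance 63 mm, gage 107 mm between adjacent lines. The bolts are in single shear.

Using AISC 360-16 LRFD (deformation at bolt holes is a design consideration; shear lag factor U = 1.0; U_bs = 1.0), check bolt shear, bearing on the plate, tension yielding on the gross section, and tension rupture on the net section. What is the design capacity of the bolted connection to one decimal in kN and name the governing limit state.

516.0 kN (net-section rupture governs)

Bolt shear: A_b = π(27)²/4 = 572.56 mm². φR_n = 0.75 × 469 × 572.56 × 12 × 1 = 2416.8 kN.
Bearing (8 mm plate, F_u = 400 MPa): end bolts L_c = 63 − 30/2 = 48, R_n = min(1.2×48×8×400, 2.4×27×8×400) = 184.32 kN/bolt; interior L_c = 90 − 30 = 60, R_n = 207.36 kN/bolt. φR_n = 0.75 × (3×184.32 + 9×207.36) = 1814.4 kN.
Tension yield (gross): A_g = 311×8 = 2488 mm². φR_n = 0.90 × 250 × 2488 = 559.8 kN.
Tension rupture (net): A_n = (311 − 3×32)×8 = 1720 mm² (U = 1.0, A_e = A_n). φR_n = 0.75 × 400 × 1720 = 516.0 kN.
Governing: min(2416.8, 1814.4, 559.8, 516.0) = 516.0 kN → net-section rupture.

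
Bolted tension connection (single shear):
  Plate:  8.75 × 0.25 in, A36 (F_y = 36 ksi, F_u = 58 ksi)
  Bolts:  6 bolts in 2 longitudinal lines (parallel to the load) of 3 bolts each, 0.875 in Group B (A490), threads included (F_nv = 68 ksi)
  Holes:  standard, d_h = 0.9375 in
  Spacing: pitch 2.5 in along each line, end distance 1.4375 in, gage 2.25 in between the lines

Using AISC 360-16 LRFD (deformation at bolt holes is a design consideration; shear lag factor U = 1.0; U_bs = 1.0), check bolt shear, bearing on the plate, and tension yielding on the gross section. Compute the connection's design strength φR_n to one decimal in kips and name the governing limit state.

70.9 kips (gross-section yield governs)

Bolt shear: A_b = π(0.875)²/4 = 0.60132 in². φR_n = 0.75 × 68 × 0.60132 × 6 × 1 = 184.0 kips.
Bearing (0.25 in plate, F_u = 58 ksi): end bolts L_c = 1.4375 − 0.9375/2 = 0.96875, R_n = min(1.2×0.96875×0.25×58, 2.4×0.875×0.25×58) = 16.856 kips/bolt; interior L_c = 2.5 − 0.9375 = 1.5625, R_n = 27.188 kips/bolt. φR_n = 0.75 × (2×16.856 + 4×27.188) = 106.8 kips.
Tension yield (gross): A_g = 8.75×0.25 = 2.1875 in². φR_n = 0.90 × 36 × 2.1875 = 70.9 kips.
Governing: min(184.0, 106.8, 70.9) = 70.9 kips → gross-section yield.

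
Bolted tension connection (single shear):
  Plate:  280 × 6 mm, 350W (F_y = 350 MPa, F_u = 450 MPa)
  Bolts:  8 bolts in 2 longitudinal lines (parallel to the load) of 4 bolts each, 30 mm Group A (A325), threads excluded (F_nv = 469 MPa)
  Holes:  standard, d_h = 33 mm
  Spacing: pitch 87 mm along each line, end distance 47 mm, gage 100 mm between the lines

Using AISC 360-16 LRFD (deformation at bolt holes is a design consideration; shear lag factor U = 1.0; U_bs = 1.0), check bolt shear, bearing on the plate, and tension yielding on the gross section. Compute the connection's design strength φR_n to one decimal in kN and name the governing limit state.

Bolt shear: A_b = π(30)²/4 = 706.86 mm². φR_n = 0.75 × 469 × 706.86 × 8 × 1 = 1989.1 kN.
Bearing (6 mm plate, F_u = 450 MPa): end bolts L_c = 47 − 33/2 = 30.5, R_n = min(1.2×30.5×6×450, 2.4×30×6×450) = 98.82 kN/bolt; interior L_c = 87 − 33 = 54, R_n = 174.96 kN/bolt. φR_n = 0.75 × (2×98.82 + 6×174.96) = 935.6 kN.
Tension yield (gross): A_g = 280×6 = 1680 mm². φR_n = 0.90 × 350 × 1680 = 529.2 kN.
Governing: min(1989.1, 935.6, 529.2) = 529.2 kN → gross-section yield.

529.2 kN (gross-section yield governs)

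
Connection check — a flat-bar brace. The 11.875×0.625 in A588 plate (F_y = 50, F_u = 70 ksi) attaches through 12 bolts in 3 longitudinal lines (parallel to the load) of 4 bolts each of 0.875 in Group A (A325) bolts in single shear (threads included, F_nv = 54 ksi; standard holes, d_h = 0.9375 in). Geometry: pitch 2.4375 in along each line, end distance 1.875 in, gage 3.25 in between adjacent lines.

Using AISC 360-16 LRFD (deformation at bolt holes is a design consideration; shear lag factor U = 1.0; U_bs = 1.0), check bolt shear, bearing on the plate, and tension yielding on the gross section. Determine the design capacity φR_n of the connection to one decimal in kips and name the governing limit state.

292.2 kips (bolt shear governs)

Bolt shear: A_b = π(0.875)²/4 = 0.60132 in². φR_n = 0.75 × 54 × 0.60132 × 12 × 1 = 292.2 kips.
Bearing (0.625 in plate, F_u = 70 ksi): end bolts L_c = 1.875 − 0.9375/2 = 1.40625, R_n = min(1.2×1.40625×0.625×70, 2.4×0.875×0.625×70) = 73.828 kips/bolt; interior L_c = 2.4375 − 0.9375 = 1.5, R_n = 78.75 kips/bolt. φR_n = 0.75 × (3×73.828 + 9×78.75) = 697.7 kips.
Tension yield (gross): A_g = 11.875×0.625 = 7.4219 in². φR_n = 0.90 × 50 × 7.4219 = 334.0 kips.
Governing: min(292.2, 697.7, 334.0) = 292.2 kips → bolt shear.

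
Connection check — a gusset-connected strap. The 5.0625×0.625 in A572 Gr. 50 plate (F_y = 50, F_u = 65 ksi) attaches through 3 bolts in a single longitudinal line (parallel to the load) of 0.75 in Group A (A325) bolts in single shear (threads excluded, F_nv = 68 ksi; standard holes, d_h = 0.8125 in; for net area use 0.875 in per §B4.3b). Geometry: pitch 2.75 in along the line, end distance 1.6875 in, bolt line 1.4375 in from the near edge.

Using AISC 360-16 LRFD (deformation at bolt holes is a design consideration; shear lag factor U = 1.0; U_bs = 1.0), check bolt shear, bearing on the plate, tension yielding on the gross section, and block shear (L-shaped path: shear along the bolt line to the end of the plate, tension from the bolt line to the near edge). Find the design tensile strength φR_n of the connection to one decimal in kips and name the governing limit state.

67.6 kips (bolt shear governs)

Bolt shear: A_b = π(0.75)²/4 = 0.44179 in². φR_n = 0.75 × 68 × 0.44179 × 3 × 1 = 67.6 kips.
Bearing (0.625 in plate, F_u = 65 ksi): end bolts L_c = 1.6875 − 0.8125/2 = 1.28125, R_n = min(1.2×1.28125×0.625×65, 2.4×0.75×0.625×65) = 62.461 kips/bolt; interior L_c = 2.75 − 0.8125 = 1.9375, R_n = 73.125 kips/bolt. φR_n = 0.75 × (1×62.461 + 2×73.125) = 156.5 kips.
Tension yield (gross): A_g = 5.0625×0.625 = 3.1641 in². φR_n = 0.90 × 50 × 3.1641 = 142.4 kips.
Block shear: shear path 1×[1.6875+2×2.75] = 1×7.1875 in, A_gv = 4.4922, A_nv = 1×(7.1875 − 2.5×0.875)×0.625 = 3.125 in²; tension to near edge: (1.4375 − 0.5×0.875)×0.625 = 0.625 in². R_n = min(0.6×65×3.125, 0.6×50×4.4922) + 1.0×65×0.625 = min(121.88, 134.77) + 40.625 = 162.51 kips. φR_n = 0.75 × 162.51 = 121.9 kips.
Governing: min(67.6, 156.5, 142.4, 121.9) = 67.6 kips → bolt shear.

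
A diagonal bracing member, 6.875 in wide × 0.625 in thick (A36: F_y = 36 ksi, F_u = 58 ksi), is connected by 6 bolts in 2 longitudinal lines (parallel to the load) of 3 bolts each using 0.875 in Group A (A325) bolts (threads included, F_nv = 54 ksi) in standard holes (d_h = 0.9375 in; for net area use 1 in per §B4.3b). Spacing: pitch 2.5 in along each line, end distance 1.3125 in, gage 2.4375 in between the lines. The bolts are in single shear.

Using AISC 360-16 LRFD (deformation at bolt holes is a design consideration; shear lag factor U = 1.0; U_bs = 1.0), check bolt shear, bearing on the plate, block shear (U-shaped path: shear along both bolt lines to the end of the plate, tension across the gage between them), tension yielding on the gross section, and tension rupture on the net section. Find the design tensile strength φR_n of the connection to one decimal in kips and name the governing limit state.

132.5 kips (net-section rupture governs)

Bolt shear: A_b = π(0.875)²/4 = 0.60132 in². φR_n = 0.75 × 54 × 0.60132 × 6 × 1 = 146.1 kips.
Bearing (0.625 in plate, F_u = 58 ksi): end bolts L_c = 1.3125 − 0.9375/2 = 0.84375, R_n = min(1.2×0.84375×0.625×58, 2.4×0.875×0.625×58) = 36.703 kips/bolt; interior L_c = 2.5 − 0.9375 = 1.5625, R_n = 67.969 kips/bolt. φR_n = 0.75 × (2×36.703 + 4×67.969) = 259.0 kips.
Block shear: shear path 2×[1.3125+2×2.5] = 2×6.3125 in, A_gv = 7.8906, A_nv = 2×(6.3125 − 2.5×1)×0.625 = 4.7656 in²; tension across gage: (2.4375 − 1×1)×0.625 = 0.89844 in². R_n = min(0.6×58×4.7656, 0.6×36×7.8906) + 1.0×58×0.89844 = min(165.84, 170.44) + 52.11 = 217.95 kips. φR_n = 0.75 × 217.95 = 163.5 kips.
Tension yield (gross): A_g = 6.875×0.625 = 4.2969 in². φR_n = 0.90 × 36 × 4.2969 = 139.2 kips.
Tension rupture (net): A_n = (6.875 − 2×1)×0.625 = 3.0469 in² (U = 1.0, A_e = A_n). φR_n = 0.75 × 58 × 3.0469 = 132.5 kips.
Governing: min(146.1, 259.0, 163.5, 139.2, 132.5) = 132.5 kips → net-section rupture.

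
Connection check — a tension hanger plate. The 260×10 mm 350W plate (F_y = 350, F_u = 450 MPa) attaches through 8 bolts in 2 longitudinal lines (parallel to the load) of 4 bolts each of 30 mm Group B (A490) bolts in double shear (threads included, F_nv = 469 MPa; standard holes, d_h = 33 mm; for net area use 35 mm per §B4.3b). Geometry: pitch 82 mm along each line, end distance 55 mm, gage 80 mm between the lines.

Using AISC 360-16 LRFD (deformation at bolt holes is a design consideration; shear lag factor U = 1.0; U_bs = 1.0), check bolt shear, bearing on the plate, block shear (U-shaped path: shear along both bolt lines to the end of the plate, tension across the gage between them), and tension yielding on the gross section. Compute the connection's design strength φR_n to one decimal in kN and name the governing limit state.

Bolt shear: A_b = π(30)²/4 = 706.86 mm². φR_n = 0.75 × 469 × 706.86 × 8 × 2 = 3978.2 kN.
Bearing (10 mm plate, F_u = 450 MPa): end bolts L_c = 55 − 33/2 = 38.5, R_n = min(1.2×38.5×10×450, 2.4×30×10×450) = 207.9 kN/bolt; interior L_c = 82 − 33 = 49, R_n = 264.6 kN/bolt. φR_n = 0.75 × (2×207.9 + 6×264.6) = 1502.6 kN.
Block shear: shear path 2×[55+3×82] = 2×301 mm, A_gv = 6020, A_nv = 2×(301 − 3.5×35)×10 = 3570 mm²; tension across gage: (80 − 1×35)×10 = 450 mm². R_n = min(0.6×450×3570, 0.6×350×6020) + 1.0×450×450 = min(963.9, 1264.2) + 202.5 = 1166.4 kN. φR_n = 0.75 × 1166.4 = 874.8 kN.
Tension yield (gross): A_g = 260×10 = 2600 mm². φR_n = 0.90 × 350 × 2600 = 819.0 kN.
Governing: min(3978.2, 1502.6, 874.8, 819.0) = 819.0 kN → gross-section yield.

819.0 kN (gross-section yield governs)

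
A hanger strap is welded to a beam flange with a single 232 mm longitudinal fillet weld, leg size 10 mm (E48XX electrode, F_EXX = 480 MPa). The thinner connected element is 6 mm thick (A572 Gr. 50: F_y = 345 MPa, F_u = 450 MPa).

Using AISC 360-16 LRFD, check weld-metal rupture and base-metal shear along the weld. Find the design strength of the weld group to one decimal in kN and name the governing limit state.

Weld metal: throat = 0.707×10 = 7.07 mm, L = 232 mm. φR_n = 0.75 × 0.6 × 480 × 7.07 × 232 = 354.3 kN.
Base metal shear (6 mm plate): yield φR_n = 1.0×0.6×345×6×232 = 288.1 kN; rupture φR_n = 0.75×0.6×450×6×232 = 281.9 kN; take 281.9 kN (rupture).
Governing: min(354.3, 281.9) = 281.9 kN → base-metal shear.

281.9 kN (base-metal shear governs)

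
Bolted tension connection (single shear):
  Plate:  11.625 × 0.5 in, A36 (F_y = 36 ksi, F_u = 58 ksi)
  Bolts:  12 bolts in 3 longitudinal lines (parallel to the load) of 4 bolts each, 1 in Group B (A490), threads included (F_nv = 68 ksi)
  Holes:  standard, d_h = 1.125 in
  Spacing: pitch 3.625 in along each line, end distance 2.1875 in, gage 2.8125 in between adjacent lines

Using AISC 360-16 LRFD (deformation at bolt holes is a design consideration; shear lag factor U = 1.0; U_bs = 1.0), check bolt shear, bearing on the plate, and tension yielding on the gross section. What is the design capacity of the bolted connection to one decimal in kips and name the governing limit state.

Bolt shear: A_b = π(1)²/4 = 0.7854 in². φR_n = 0.75 × 68 × 0.7854 × 12 × 1 = 480.7 kips.
Bearing (0.5 in plate, F_u = 58 ksi): end bolts L_c = 2.1875 − 1.125/2 = 1.625, R_n = min(1.2×1.625×0.5×58, 2.4×1×0.5×58) = 56.55 kips/bolt; interior L_c = 3.625 − 1.125 = 2.5, R_n = 69.6 kips/bolt. φR_n = 0.75 × (3×56.55 + 9×69.6) = 597.0 kips.
Tension yield (gross): A_g = 11.625×0.5 = 5.8125 in². φR_n = 0.90 × 36 × 5.8125 = 188.3 kips.
Governing: min(480.7, 597.0, 188.3) = 188.3 kips → gross-section yield.

188.3 kips (gross-section yield governs)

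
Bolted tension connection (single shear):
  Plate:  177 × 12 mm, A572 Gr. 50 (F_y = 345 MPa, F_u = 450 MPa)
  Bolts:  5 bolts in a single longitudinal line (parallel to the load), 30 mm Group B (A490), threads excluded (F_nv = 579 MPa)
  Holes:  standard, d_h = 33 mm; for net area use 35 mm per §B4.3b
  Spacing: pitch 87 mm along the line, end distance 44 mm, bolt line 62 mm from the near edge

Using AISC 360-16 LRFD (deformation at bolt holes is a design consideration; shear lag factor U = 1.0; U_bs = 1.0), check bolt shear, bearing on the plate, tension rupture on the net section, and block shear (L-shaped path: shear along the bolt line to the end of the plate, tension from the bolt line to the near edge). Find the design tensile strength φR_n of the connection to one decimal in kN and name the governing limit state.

Bolt shear: A_b = π(30)²/4 = 706.86 mm². φR_n = 0.75 × 579 × 706.86 × 5 × 1 = 1534.8 kN.
Bearing (12 mm plate, F_u = 450 MPa): end bolts L_c = 44 − 33/2 = 27.5, R_n = min(1.2×27.5×12×450, 2.4×30×12×450) = 178.2 kN/bolt; interior L_c = 87 − 33 = 54, R_n = 349.92 kN/bolt. φR_n = 0.75 × (1×178.2 + 4×349.92) = 1183.4 kN.
Tension rupture (net): A_n = (177 − 1×35)×12 = 1704 mm² (U = 1.0, A_e = A_n). φR_n = 0.75 × 450 × 1704 = 575.1 kN.
Block shear: shear path 1×[44+4×87] = 1×392 mm, A_gv = 4704, A_nv = 1×(392 − 4.5×35)×12 = 2814 mm²; tension to near edge: (62 − 0.5×35)×12 = 534 mm². R_n = min(0.6×450×2814, 0.6×345×4704) + 1.0×450×534 = min(759.78, 973.73) + 240.3 = 1000.1 kN. φR_n = 0.75 × 1000.1 = 750.1 kN.
Governing: min(1534.8, 1183.4, 575.1, 750.1) = 575.1 kN → net-section rupture.

575.1 kN (net-section rupture governs)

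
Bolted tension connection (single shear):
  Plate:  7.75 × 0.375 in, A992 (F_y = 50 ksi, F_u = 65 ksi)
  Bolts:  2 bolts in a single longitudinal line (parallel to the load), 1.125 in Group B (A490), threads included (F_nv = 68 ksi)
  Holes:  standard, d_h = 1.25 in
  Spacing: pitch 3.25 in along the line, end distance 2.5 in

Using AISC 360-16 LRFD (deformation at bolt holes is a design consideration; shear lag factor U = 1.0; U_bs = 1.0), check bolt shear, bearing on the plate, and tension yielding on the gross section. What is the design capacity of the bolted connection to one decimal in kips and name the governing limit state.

85.0 kips (bearing governs)

Bolt shear: A_b = π(1.125)²/4 = 0.99402 in². φR_n = 0.75 × 68 × 0.99402 × 2 × 1 = 101.4 kips.
Bearing (0.375 in plate, F_u = 65 ksi): end bolts L_c = 2.5 − 1.25/2 = 1.875, R_n = min(1.2×1.875×0.375×65, 2.4×1.125×0.375×65) = 54.844 kips/bolt; interior L_c = 3.25 − 1.25 = 2, R_n = 58.5 kips/bolt. φR_n = 0.75 × (1×54.844 + 1×58.5) = 85.0 kips.
Tension yield (gross): A_g = 7.75×0.375 = 2.9063 in². φR_n = 0.90 × 50 × 2.9063 = 130.8 kips.
Governing: min(101.4, 85.0, 130.8) = 85.0 kips → bearing.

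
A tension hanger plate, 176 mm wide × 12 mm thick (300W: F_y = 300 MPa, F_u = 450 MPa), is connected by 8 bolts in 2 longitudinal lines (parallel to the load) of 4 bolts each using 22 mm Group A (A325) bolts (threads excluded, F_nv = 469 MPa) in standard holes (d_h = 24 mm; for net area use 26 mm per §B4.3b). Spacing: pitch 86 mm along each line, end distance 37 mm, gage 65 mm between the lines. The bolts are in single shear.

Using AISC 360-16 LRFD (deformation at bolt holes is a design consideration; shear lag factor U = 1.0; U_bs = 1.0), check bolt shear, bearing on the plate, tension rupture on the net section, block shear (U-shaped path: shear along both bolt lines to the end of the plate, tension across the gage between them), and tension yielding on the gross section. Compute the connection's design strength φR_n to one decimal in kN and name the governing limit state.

Bolt shear: A_b = π(22)²/4 = 380.13 mm². φR_n = 0.75 × 469 × 380.13 × 8 × 1 = 1069.7 kN.
Bearing (12 mm plate, F_u = 450 MPa): end bolts L_c = 37 − 24/2 = 25, R_n = min(1.2×25×12×450, 2.4×22×12×450) = 162 kN/bolt; interior L_c = 86 − 24 = 62, R_n = 285.12 kN/bolt. φR_n = 0.75 × (2×162 + 6×285.12) = 1526.0 kN.
Tension rupture (net): A_n = (176 − 2×26)×12 = 1488 mm² (U = 1.0, A_e = A_n). φR_n = 0.75 × 450 × 1488 = 502.2 kN.
Block shear: shear path 2×[37+3×86] = 2×295 mm, A_gv = 7080, A_nv = 2×(295 − 3.5×26)×12 = 4896 mm²; tension across gage: (65 − 1×26)×12 = 468 mm². R_n = min(0.6×450×4896, 0.6×300×7080) + 1.0×450×468 = min(1321.9, 1274.4) + 210.6 = 1485 kN. φR_n = 0.75 × 1485 = 1113.8 kN.
Tension yield (gross): A_g = 176×12 = 2112 mm². φR_n = 0.90 × 300 × 2112 = 570.2 kN.
Governing: min(1069.7, 1526.0, 502.2, 1113.8, 570.2) = 502.2 kN → net-section rupture.

502.2 kN (net-section rupture governs)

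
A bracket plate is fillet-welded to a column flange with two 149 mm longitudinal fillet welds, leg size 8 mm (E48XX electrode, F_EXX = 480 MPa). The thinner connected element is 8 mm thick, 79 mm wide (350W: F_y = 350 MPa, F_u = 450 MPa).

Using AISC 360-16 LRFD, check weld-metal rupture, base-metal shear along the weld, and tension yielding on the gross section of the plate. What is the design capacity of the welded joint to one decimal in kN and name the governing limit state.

199.1 kN (gross-section yield governs)

Weld metal: throat = 0.707×8 = 5.656 mm, L = 2×149 = 298 mm. φR_n = 0.75 × 0.6 × 480 × 5.656 × 298 = 364.1 kN.
Base metal shear (8 mm plate): yield φR_n = 1.0×0.6×350×8×298 = 500.6 kN; rupture φR_n = 0.75×0.6×450×8×298 = 482.8 kN; take 482.8 kN (rupture).
Tension yield (gross): A_g = 79×8 = 632 mm². φR_n = 0.90 × 350 × 632 = 199.1 kN.
Governing: min(364.1, 482.8, 199.1) = 199.1 kN → gross-section yield.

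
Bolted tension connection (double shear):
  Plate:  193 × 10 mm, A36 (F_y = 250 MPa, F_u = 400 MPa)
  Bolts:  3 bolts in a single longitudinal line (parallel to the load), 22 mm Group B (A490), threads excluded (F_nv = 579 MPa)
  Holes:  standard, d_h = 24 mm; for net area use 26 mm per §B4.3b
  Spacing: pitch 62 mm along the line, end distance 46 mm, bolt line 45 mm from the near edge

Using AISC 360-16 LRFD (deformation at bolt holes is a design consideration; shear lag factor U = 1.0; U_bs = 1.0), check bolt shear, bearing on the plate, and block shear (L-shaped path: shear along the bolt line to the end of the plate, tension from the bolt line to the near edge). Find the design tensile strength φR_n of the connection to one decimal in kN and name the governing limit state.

Bolt shear: A_b = π(22)²/4 = 380.13 mm². φR_n = 0.75 × 579 × 380.13 × 3 × 2 = 990.4 kN.
Bearing (10 mm plate, F_u = 400 MPa): end bolts L_c = 46 − 24/2 = 34, R_n = min(1.2×34×10×400, 2.4×22×10×400) = 163.2 kN/bolt; interior L_c = 62 − 24 = 38, R_n = 182.4 kN/bolt. φR_n = 0.75 × (1×163.2 + 2×182.4) = 396.0 kN.
Block shear: shear path 1×[46+2×62] = 1×170 mm, A_gv = 1700, A_nv = 1×(170 − 2.5×26)×10 = 1050 mm²; tension to near edge: (45 − 0.5×26)×10 = 320 mm². R_n = min(0.6×400×1050, 0.6×250×1700) + 1.0×400×320 = min(252, 255) + 128 = 380 kN. φR_n = 0.75 × 380 = 285.0 kN.
Governing: min(990.4, 396.0, 285.0) = 285.0 kN → block shear.

285.0 kN (block shear governs)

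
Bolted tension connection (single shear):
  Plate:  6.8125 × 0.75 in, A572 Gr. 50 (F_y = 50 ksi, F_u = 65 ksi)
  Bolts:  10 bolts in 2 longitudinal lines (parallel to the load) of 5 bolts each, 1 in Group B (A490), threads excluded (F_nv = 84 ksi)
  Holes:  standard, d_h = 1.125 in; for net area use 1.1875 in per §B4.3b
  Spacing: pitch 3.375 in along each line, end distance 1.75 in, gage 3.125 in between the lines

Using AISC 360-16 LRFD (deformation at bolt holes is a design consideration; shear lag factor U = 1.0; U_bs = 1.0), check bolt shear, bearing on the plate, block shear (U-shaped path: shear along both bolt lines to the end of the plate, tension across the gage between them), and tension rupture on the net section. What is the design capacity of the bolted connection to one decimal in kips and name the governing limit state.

162.2 kips (net-section rupture governs)

Bolt shear: A_b = π(1)²/4 = 0.7854 in². φR_n = 0.75 × 84 × 0.7854 × 10 × 1 = 494.8 kips.
Bearing (0.75 in plate, F_u = 65 ksi): end bolts L_c = 1.75 − 1.125/2 = 1.1875, R_n = min(1.2×1.1875×0.75×65, 2.4×1×0.75×65) = 69.469 kips/bolt; interior L_c = 3.375 − 1.125 = 2.25, R_n = 117 kips/bolt. φR_n = 0.75 × (2×69.469 + 8×117) = 806.2 kips.
Block shear: shear path 2×[1.75+4×3.375] = 2×15.25 in, A_gv = 22.875, A_nv = 2×(15.25 − 4.5×1.1875)×0.75 = 14.859 in²; tension across gage: (3.125 − 1×1.1875)×0.75 = 1.4531 in². R_n = min(0.6×65×14.859, 0.6×50×22.875) + 1.0×65×1.4531 = min(579.5, 686.25) + 94.452 = 673.95 kips. φR_n = 0.75 × 673.95 = 505.5 kips.
Tension rupture (net): A_n = (6.8125 − 2×1.1875)×0.75 = 3.3281 in² (U = 1.0, A_e = A_n). φR_n = 0.75 × 65 × 3.3281 = 162.2 kips.
Governing: min(494.8, 806.2, 505.5, 162.2) = 162.2 kips → net-section rupture.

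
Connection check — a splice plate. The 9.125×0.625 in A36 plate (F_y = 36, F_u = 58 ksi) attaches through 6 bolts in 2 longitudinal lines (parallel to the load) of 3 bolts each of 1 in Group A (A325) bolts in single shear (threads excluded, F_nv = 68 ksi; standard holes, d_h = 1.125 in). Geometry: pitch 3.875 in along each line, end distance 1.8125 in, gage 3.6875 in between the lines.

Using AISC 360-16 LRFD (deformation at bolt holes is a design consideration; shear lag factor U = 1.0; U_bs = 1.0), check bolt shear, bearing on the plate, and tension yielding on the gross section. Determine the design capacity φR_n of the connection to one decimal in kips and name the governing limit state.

184.8 kips (gross-section yield governs)

Bolt shear: A_b = π(1)²/4 = 0.7854 in². φR_n = 0.75 × 68 × 0.7854 × 6 × 1 = 240.3 kips.
Bearing (0.625 in plate, F_u = 58 ksi): end bolts L_c = 1.8125 − 1.125/2 = 1.25, R_n = min(1.2×1.25×0.625×58, 2.4×1×0.625×58) = 54.375 kips/bolt; interior L_c = 3.875 − 1.125 = 2.75, R_n = 87 kips/bolt. φR_n = 0.75 × (2×54.375 + 4×87) = 342.6 kips.
Tension yield (gross): A_g = 9.125×0.625 = 5.7031 in². φR_n = 0.90 × 36 × 5.7031 = 184.8 kips.
Governing: min(240.3, 342.6, 184.8) = 184.8 kips → gross-section yield.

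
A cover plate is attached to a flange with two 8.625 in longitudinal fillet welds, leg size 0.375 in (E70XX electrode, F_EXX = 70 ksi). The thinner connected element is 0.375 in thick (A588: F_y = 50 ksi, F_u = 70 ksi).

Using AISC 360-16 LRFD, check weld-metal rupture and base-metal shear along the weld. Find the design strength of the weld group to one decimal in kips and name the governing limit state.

Weld metal: throat = 0.707×0.375 = 0.26513 in, L = 2×8.625 = 17.25 in. φR_n = 0.75 × 0.6 × 70 × 0.26513 × 17.25 = 144.1 kips.
Base metal shear (0.375 in plate): yield φR_n = 1.0×0.6×50×0.375×17.25 = 194.1 kips; rupture φR_n = 0.75×0.6×70×0.375×17.25 = 203.8 kips; take 194.1 kips (yield).
Governing: min(144.1, 194.1) = 144.1 kips → weld metal.

144.1 kips (weld metal governs)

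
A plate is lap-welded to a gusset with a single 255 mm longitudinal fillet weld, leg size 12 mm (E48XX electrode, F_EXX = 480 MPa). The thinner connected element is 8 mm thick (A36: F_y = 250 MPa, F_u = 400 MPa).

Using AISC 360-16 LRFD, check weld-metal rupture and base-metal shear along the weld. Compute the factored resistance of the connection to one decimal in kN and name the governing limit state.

306.0 kN (base-metal shear governs)

Weld metal: throat = 0.707×12 = 8.484 mm, L = 255 mm. φR_n = 0.75 × 0.6 × 480 × 8.484 × 255 = 467.3 kN.
Base metal shear (8 mm plate): yield φR_n = 1.0×0.6×250×8×255 = 306.0 kN; rupture φR_n = 0.75×0.6×400×8×255 = 367.2 kN; take 306.0 kN (yield).
Governing: min(467.3, 306.0) = 306.0 kN → base-metal shear.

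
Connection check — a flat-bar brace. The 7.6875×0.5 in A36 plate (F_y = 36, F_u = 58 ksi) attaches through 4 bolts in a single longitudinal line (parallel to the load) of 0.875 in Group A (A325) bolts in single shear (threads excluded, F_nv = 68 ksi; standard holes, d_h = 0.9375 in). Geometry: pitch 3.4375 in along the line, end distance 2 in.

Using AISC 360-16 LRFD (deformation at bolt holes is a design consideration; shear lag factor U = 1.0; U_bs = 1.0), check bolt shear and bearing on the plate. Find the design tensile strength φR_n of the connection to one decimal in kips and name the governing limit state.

122.7 kips (bolt shear governs)

Bolt shear: A_b = π(0.875)²/4 = 0.60132 in². φR_n = 0.75 × 68 × 0.60132 × 4 × 1 = 122.7 kips.
Bearing (0.5 in plate, F_u = 58 ksi): end bolts L_c = 2 − 0.9375/2 = 1.53125, R_n = min(1.2×1.53125×0.5×58, 2.4×0.875×0.5×58) = 53.288 kips/bolt; interior L_c = 3.4375 − 0.9375 = 2.5, R_n = 60.9 kips/bolt. φR_n = 0.75 × (1×53.288 + 3×60.9) = 177.0 kips.
Governing: min(122.7, 177.0) = 122.7 kips → bolt shear.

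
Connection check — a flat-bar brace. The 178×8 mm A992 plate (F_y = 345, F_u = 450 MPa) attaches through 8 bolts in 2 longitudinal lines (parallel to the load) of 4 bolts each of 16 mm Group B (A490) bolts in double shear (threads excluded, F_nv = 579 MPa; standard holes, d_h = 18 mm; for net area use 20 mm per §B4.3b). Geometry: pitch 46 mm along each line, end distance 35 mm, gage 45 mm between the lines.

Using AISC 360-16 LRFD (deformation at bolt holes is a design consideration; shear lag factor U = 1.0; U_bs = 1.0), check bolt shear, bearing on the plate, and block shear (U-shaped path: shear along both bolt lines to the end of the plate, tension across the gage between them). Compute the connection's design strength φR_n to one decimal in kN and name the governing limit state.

Bolt shear: A_b = π(16)²/4 = 201.06 mm². φR_n = 0.75 × 579 × 201.06 × 8 × 2 = 1397.0 kN.
Bearing (8 mm plate, F_u = 450 MPa): end bolts L_c = 35 − 18/2 = 26, R_n = min(1.2×26×8×450, 2.4×16×8×450) = 112.32 kN/bolt; interior L_c = 46 − 18 = 28, R_n = 120.96 kN/bolt. φR_n = 0.75 × (2×112.32 + 6×120.96) = 712.8 kN.
Block shear: shear path 2×[35+3×46] = 2×173 mm, A_gv = 2768, A_nv = 2×(173 − 3.5×20)×8 = 1648 mm²; tension across gage: (45 − 1×20)×8 = 200 mm². R_n = min(0.6×450×1648, 0.6×345×2768) + 1.0×450×200 = min(444.96, 572.98) + 90 = 534.96 kN. φR_n = 0.75 × 534.96 = 401.2 kN.
Governing: min(1397.0, 712.8, 401.2) = 401.2 kN → block shear.

401.2 kN (block shear governs)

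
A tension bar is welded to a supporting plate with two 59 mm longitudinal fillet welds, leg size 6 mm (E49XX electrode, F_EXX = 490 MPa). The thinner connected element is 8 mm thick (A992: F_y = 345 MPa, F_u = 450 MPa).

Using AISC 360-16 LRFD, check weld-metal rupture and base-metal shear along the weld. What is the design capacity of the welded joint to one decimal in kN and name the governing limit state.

Weld metal: throat = 0.707×6 = 4.242 mm, L = 2×59 = 118 mm. φR_n = 0.75 × 0.6 × 490 × 4.242 × 118 = 110.4 kN.
Base metal shear (8 mm plate): yield φR_n = 1.0×0.6×345×8×118 = 195.4 kN; rupture φR_n = 0.75×0.6×450×8×118 = 191.2 kN; take 191.2 kN (rupture).
Governing: min(110.4, 191.2) = 110.4 kN → weld metal.

110.4 kN (weld metal governs)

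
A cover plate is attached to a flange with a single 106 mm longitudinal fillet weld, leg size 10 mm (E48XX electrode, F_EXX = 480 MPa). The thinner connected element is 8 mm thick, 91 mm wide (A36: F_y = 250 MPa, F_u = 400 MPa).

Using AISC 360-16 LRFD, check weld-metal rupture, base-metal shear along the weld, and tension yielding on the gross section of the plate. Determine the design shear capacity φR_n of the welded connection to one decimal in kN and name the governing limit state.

127.2 kN (base-metal shear governs)

Weld metal: throat = 0.707×10 = 7.07 mm, L = 106 mm. φR_n = 0.75 × 0.6 × 480 × 7.07 × 106 = 161.9 kN.
Base metal shear (8 mm plate): yield φR_n = 1.0×0.6×250×8×106 = 127.2 kN; rupture φR_n = 0.75×0.6×400×8×106 = 152.6 kN; take 127.2 kN (yield).
Tension yield (gross): A_g = 91×8 = 728 mm². φR_n = 0.90 × 250 × 728 = 163.8 kN.
Governing: min(161.9, 127.2, 163.8) = 127.2 kN → base-metal shear.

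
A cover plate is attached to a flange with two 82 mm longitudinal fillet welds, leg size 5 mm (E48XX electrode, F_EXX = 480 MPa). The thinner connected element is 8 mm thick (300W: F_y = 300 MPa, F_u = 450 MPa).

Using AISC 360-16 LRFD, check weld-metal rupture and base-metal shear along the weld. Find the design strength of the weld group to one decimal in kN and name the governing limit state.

Weld metal: throat = 0.707×5 = 3.535 mm, L = 2×82 = 164 mm. φR_n = 0.75 × 0.6 × 480 × 3.535 × 164 = 125.2 kN.
Base metal shear (8 mm plate): yield φR_n = 1.0×0.6×300×8×164 = 236.2 kN; rupture φR_n = 0.75×0.6×450×8×164 = 265.7 kN; take 236.2 kN (yield).
Governing: min(125.2, 236.2) = 125.2 kN → weld metal.

125.2 kN (weld metal governs)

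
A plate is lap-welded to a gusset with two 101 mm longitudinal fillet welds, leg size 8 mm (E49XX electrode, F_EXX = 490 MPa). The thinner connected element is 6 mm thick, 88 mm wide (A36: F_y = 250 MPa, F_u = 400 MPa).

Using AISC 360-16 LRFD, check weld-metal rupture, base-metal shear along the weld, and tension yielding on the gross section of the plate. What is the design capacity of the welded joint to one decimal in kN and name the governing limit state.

118.8 kN (gross-section yield governs)

Weld metal: throat = 0.707×8 = 5.656 mm, L = 2×101 = 202 mm. φR_n = 0.75 × 0.6 × 490 × 5.656 × 202 = 251.9 kN.
Base metal shear (6 mm plate): yield φR_n = 1.0×0.6×250×6×202 = 181.8 kN; rupture φR_n = 0.75×0.6×400×6×202 = 218.2 kN; take 181.8 kN (yield).
Tension yield (gross): A_g = 88×6 = 528 mm². φR_n = 0.90 × 250 × 528 = 118.8 kN.
Governing: min(251.9, 181.8, 118.8) = 118.8 kN → gross-section yield.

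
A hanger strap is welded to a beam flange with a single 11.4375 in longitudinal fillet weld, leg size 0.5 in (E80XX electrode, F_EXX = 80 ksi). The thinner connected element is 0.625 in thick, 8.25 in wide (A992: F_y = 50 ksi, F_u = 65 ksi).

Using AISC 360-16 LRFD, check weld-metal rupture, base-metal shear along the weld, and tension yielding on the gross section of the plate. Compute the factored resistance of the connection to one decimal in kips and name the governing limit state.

145.6 kips (weld metal governs)

Weld metal: throat = 0.707×0.5 = 0.3535 in, L = 11.4375 in. φR_n = 0.75 × 0.6 × 80 × 0.3535 × 11.4375 = 145.6 kips.
Base metal shear (0.625 in plate): yield φR_n = 1.0×0.6×50×0.625×11.4375 = 214.5 kips; rupture φR_n = 0.75×0.6×65×0.625×11.4375 = 209.1 kips; take 209.1 kips (rupture).
Tension yield (gross): A_g = 8.25×0.625 = 5.1563 in². φR_n = 0.90 × 50 × 5.1563 = 232.0 kips.
Governing: min(145.6, 209.1, 232.0) = 145.6 kips → weld metal.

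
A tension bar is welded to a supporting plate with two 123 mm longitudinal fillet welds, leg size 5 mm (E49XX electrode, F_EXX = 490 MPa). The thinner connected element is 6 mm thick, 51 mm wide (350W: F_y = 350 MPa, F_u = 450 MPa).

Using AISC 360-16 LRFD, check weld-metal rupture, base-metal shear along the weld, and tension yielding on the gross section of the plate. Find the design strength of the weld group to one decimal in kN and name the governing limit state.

Weld metal: throat = 0.707×5 = 3.535 mm, L = 2×123 = 246 mm. φR_n = 0.75 × 0.6 × 490 × 3.535 × 246 = 191.7 kN.
Base metal shear (6 mm plate): yield φR_n = 1.0×0.6×350×6×246 = 310.0 kN; rupture φR_n = 0.75×0.6×450×6×246 = 298.9 kN; take 298.9 kN (rupture).
Tension yield (gross): A_g = 51×6 = 306 mm². φR_n = 0.90 × 350 × 306 = 96.4 kN.
Governing: min(191.7, 298.9, 96.4) = 96.4 kN → gross-section yield.

96.4 kN (gross-section yield governs)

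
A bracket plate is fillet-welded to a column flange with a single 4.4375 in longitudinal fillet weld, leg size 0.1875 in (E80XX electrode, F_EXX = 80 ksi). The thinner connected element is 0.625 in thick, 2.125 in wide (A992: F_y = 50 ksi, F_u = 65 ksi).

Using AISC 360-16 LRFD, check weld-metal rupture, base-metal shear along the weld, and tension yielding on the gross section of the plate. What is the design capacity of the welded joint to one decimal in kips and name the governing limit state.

Weld metal: throat = 0.707×0.1875 = 0.13256 in, L = 4.4375 in. φR_n = 0.75 × 0.6 × 80 × 0.13256 × 4.4375 = 21.2 kips.
Base metal shear (0.625 in plate): yield φR_n = 1.0×0.6×50×0.625×4.4375 = 83.2 kips; rupture φR_n = 0.75×0.6×65×0.625×4.4375 = 81.1 kips; take 81.1 kips (rupture).
Tension yield (gross): A_g = 2.125×0.625 = 1.3281 in². φR_n = 0.90 × 50 × 1.3281 = 59.8 kips.
Governing: min(21.2, 81.1, 59.8) = 21.2 kips → weld metal.

21.2 kips (weld metal governs)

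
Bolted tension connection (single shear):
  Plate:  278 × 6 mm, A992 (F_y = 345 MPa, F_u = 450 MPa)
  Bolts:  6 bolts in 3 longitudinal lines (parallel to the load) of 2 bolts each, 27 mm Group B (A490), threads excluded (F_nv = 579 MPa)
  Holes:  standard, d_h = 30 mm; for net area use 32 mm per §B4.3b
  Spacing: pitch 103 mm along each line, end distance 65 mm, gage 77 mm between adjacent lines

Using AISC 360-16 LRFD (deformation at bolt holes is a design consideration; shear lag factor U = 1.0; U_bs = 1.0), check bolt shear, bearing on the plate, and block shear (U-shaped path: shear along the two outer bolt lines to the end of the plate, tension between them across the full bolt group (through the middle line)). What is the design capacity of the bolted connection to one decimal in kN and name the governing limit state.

Bolt shear: A_b = π(27)²/4 = 572.56 mm². φR_n = 0.75 × 579 × 572.56 × 6 × 1 = 1491.8 kN.
Bearing (6 mm plate, F_u = 450 MPa): end bolts L_c = 65 − 30/2 = 50, R_n = min(1.2×50×6×450, 2.4×27×6×450) = 162 kN/bolt; interior L_c = 103 − 30 = 73, R_n = 174.96 kN/bolt. φR_n = 0.75 × (3×162 + 3×174.96) = 758.2 kN.
Block shear: shear path 2×[65+1×103] = 2×168 mm, A_gv = 2016, A_nv = 2×(168 − 1.5×32)×6 = 1440 mm²; tension across gage: (154 − 2×32)×6 = 540 mm². R_n = min(0.6×450×1440, 0.6×345×2016) + 1.0×450×540 = min(388.8, 417.31) + 243 = 631.8 kN. φR_n = 0.75 × 631.8 = 473.9 kN.
Governing: min(1491.8, 758.2, 473.9) = 473.9 kN → block shear.

473.9 kN (block shear governs)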